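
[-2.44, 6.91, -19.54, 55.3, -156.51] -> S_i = -2.44*(-2.83)^i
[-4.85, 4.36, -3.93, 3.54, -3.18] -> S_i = -4.85*(-0.90)^i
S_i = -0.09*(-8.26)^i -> [-0.09, 0.74, -6.14, 50.72, -418.95]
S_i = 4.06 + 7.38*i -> [4.06, 11.44, 18.82, 26.2, 33.58]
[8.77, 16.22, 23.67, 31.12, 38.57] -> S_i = 8.77 + 7.45*i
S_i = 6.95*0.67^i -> [6.95, 4.66, 3.12, 2.09, 1.4]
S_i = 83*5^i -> [83, 415, 2075, 10375, 51875]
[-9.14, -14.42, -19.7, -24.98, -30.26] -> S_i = -9.14 + -5.28*i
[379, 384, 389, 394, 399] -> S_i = 379 + 5*i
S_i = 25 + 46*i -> [25, 71, 117, 163, 209]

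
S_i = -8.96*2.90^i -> [-8.96, -25.98, -75.35, -218.53, -633.72]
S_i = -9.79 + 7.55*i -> [-9.79, -2.24, 5.31, 12.86, 20.41]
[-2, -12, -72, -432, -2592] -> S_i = -2*6^i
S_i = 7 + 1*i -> [7, 8, 9, 10, 11]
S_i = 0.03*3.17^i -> [0.03, 0.1, 0.3, 0.96, 3.03]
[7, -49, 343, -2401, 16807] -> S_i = 7*-7^i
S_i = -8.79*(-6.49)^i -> [-8.79, 57.05, -370.24, 2402.83, -15594.36]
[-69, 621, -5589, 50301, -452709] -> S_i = -69*-9^i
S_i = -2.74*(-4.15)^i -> [-2.74, 11.37, -47.19, 195.84, -812.72]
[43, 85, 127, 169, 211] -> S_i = 43 + 42*i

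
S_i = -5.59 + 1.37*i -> [-5.59, -4.22, -2.85, -1.48, -0.11]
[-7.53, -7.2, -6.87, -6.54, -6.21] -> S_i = -7.53 + 0.33*i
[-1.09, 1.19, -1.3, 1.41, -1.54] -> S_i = -1.09*(-1.09)^i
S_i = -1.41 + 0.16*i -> [-1.41, -1.25, -1.09, -0.93, -0.77]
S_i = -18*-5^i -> [-18, 90, -450, 2250, -11250]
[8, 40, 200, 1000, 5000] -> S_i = 8*5^i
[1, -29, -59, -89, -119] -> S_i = 1 + -30*i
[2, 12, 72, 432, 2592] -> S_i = 2*6^i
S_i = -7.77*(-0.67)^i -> [-7.77, 5.21, -3.49, 2.34, -1.57]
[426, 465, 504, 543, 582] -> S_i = 426 + 39*i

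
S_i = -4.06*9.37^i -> [-4.06, -38.04, -356.46, -3339.99, -31295.68]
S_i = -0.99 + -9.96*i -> [-0.99, -10.95, -20.91, -30.87, -40.83]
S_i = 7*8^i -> [7, 56, 448, 3584, 28672]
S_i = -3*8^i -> [-3, -24, -192, -1536, -12288]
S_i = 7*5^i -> [7, 35, 175, 875, 4375]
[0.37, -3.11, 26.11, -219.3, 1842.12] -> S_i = 0.37*(-8.40)^i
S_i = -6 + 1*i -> [-6, -5, -4, -3, -2]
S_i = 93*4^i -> [93, 372, 1488, 5952, 23808]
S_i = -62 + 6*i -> [-62, -56, -50, -44, -38]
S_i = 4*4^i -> [4, 16, 64, 256, 1024]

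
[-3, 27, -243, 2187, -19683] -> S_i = -3*-9^i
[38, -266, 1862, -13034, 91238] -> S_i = 38*-7^i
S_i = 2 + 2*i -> [2, 4, 6, 8, 10]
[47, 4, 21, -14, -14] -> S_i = Random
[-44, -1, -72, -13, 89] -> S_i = Random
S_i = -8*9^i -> [-8, -72, -648, -5832, -52488]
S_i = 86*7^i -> [86, 602, 4214, 29498, 206486]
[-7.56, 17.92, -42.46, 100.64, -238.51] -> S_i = -7.56*(-2.37)^i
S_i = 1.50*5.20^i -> [1.5, 7.8, 40.56, 210.91, 1096.74]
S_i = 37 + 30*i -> [37, 67, 97, 127, 157]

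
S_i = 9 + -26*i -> [9, -17, -43, -69, -95]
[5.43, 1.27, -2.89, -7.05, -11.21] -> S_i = 5.43 + -4.16*i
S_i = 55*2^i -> [55, 110, 220, 440, 880]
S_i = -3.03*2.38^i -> [-3.03, -7.21, -17.16, -40.85, -97.22]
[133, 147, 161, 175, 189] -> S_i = 133 + 14*i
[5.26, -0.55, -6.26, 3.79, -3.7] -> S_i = Random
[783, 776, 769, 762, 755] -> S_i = 783 + -7*i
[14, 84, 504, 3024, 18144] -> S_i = 14*6^i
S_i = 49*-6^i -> [49, -294, 1764, -10584, 63504]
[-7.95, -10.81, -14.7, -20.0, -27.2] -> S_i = -7.95*1.36^i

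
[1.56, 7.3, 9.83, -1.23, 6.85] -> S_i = Random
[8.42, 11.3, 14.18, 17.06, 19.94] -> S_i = 8.42 + 2.88*i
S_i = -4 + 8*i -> [-4, 4, 12, 20, 28]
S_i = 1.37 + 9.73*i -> [1.37, 11.1, 20.83, 30.56, 40.29]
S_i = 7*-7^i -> [7, -49, 343, -2401, 16807]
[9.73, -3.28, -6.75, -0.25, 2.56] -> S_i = Random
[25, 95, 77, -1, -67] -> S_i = Random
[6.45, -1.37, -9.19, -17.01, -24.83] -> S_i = 6.45 + -7.82*i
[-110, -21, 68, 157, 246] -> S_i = -110 + 89*i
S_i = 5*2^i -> [5, 10, 20, 40, 80]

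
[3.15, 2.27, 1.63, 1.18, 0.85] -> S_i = 3.15*0.72^i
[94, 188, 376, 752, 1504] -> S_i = 94*2^i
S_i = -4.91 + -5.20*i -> [-4.91, -10.11, -15.31, -20.51, -25.71]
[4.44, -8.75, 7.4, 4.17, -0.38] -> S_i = Random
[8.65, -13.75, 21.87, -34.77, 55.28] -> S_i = 8.65*(-1.59)^i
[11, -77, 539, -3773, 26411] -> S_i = 11*-7^i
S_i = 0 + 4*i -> [0, 4, 8, 12, 16]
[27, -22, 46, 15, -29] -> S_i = Random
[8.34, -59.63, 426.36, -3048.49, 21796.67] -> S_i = 8.34*(-7.15)^i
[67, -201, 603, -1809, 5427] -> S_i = 67*-3^i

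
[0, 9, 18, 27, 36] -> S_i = 0 + 9*i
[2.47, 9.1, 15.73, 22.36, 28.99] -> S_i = 2.47 + 6.63*i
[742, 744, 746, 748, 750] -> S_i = 742 + 2*i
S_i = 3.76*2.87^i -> [3.76, 10.79, 30.97, 88.89, 255.1]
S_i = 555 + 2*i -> [555, 557, 559, 561, 563]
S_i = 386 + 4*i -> [386, 390, 394, 398, 402]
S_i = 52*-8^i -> [52, -416, 3328, -26624, 212992]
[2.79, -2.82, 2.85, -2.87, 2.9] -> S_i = 2.79*(-1.01)^i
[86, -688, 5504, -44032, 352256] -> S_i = 86*-8^i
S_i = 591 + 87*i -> [591, 678, 765, 852, 939]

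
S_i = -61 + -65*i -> [-61, -126, -191, -256, -321]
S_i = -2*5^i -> [-2, -10, -50, -250, -1250]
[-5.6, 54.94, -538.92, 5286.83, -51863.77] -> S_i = -5.60*(-9.81)^i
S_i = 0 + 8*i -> [0, 8, 16, 24, 32]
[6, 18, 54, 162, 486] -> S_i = 6*3^i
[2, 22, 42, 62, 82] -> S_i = 2 + 20*i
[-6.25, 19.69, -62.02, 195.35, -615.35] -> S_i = -6.25*(-3.15)^i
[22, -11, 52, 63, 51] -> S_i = Random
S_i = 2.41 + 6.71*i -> [2.41, 9.12, 15.83, 22.54, 29.25]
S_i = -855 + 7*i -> [-855, -848, -841, -834, -827]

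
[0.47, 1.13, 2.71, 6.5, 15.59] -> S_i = 0.47*2.40^i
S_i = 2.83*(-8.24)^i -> [2.83, -23.32, 192.15, -1583.32, 13046.54]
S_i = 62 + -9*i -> [62, 53, 44, 35, 26]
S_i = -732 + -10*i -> [-732, -742, -752, -762, -772]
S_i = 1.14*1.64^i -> [1.14, 1.87, 3.07, 5.03, 8.25]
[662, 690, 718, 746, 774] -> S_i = 662 + 28*i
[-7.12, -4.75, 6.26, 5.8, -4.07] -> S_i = Random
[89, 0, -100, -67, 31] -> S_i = Random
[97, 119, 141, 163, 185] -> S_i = 97 + 22*i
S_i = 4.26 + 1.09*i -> [4.26, 5.35, 6.44, 7.53, 8.62]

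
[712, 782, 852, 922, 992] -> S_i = 712 + 70*i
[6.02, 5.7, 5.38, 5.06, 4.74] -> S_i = 6.02 + -0.32*i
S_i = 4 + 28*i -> [4, 32, 60, 88, 116]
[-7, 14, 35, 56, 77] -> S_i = -7 + 21*i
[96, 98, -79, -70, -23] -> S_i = Random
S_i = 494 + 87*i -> [494, 581, 668, 755, 842]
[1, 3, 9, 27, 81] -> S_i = 1*3^i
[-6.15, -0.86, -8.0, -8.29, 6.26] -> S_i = Random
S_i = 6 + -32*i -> [6, -26, -58, -90, -122]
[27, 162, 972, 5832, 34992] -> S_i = 27*6^i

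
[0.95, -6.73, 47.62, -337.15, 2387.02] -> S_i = 0.95*(-7.08)^i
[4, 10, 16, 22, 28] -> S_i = 4 + 6*i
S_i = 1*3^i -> [1, 3, 9, 27, 81]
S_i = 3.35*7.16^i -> [3.35, 23.99, 171.74, 1229.66, 8804.34]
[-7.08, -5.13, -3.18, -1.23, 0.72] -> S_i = -7.08 + 1.95*i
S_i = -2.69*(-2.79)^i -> [-2.69, 7.51, -20.94, 58.42, -162.99]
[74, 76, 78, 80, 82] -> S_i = 74 + 2*i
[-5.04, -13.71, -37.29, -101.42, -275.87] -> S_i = -5.04*2.72^i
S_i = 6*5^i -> [6, 30, 150, 750, 3750]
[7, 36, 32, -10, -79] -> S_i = Random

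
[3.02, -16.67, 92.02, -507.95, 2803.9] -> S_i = 3.02*(-5.52)^i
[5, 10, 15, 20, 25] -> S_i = 5 + 5*i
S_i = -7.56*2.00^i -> [-7.56, -15.12, -30.24, -60.48, -120.96]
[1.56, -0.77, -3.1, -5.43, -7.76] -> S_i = 1.56 + -2.33*i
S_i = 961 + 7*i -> [961, 968, 975, 982, 989]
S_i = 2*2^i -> [2, 4, 8, 16, 32]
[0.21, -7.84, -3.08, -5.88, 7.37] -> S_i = Random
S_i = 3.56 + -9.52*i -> [3.56, -5.96, -15.48, -25.0, -34.52]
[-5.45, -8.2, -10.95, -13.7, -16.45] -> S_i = -5.45 + -2.75*i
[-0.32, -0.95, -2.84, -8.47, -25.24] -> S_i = -0.32*2.98^i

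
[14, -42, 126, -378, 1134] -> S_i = 14*-3^i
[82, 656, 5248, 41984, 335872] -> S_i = 82*8^i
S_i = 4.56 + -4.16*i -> [4.56, 0.4, -3.76, -7.92, -12.08]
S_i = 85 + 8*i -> [85, 93, 101, 109, 117]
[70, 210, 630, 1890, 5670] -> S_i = 70*3^i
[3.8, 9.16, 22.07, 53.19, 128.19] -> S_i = 3.80*2.41^i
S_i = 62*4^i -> [62, 248, 992, 3968, 15872]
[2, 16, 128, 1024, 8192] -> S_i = 2*8^i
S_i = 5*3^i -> [5, 15, 45, 135, 405]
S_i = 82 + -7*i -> [82, 75, 68, 61, 54]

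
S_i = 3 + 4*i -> [3, 7, 11, 15, 19]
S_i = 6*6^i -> [6, 36, 216, 1296, 7776]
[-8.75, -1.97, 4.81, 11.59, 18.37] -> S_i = -8.75 + 6.78*i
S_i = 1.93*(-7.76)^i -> [1.93, -14.98, 116.22, -901.87, 6998.49]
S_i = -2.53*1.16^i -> [-2.53, -2.93, -3.4, -3.95, -4.58]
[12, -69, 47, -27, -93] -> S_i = Random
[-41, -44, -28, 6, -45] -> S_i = Random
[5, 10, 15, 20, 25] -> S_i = 5 + 5*i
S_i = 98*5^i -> [98, 490, 2450, 12250, 61250]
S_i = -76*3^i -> [-76, -228, -684, -2052, -6156]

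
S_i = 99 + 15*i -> [99, 114, 129, 144, 159]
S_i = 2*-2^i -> [2, -4, 8, -16, 32]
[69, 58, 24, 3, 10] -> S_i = Random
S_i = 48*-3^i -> [48, -144, 432, -1296, 3888]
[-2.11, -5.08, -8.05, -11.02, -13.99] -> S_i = -2.11 + -2.97*i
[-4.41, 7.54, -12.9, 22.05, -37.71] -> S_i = -4.41*(-1.71)^i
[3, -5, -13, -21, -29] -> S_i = 3 + -8*i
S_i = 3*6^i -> [3, 18, 108, 648, 3888]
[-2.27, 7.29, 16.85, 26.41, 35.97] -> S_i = -2.27 + 9.56*i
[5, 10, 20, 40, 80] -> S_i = 5*2^i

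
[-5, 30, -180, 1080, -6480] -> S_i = -5*-6^i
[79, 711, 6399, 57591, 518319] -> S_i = 79*9^i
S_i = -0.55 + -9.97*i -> [-0.55, -10.52, -20.49, -30.46, -40.43]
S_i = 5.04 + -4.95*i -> [5.04, 0.09, -4.86, -9.81, -14.76]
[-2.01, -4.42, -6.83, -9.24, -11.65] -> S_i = -2.01 + -2.41*i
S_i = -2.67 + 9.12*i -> [-2.67, 6.45, 15.57, 24.69, 33.81]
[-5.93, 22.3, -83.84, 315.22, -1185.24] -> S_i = -5.93*(-3.76)^i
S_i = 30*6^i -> [30, 180, 1080, 6480, 38880]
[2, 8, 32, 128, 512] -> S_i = 2*4^i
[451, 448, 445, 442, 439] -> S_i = 451 + -3*i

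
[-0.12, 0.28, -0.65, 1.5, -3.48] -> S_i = -0.12*(-2.32)^i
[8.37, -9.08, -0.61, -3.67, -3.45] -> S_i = Random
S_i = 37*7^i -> [37, 259, 1813, 12691, 88837]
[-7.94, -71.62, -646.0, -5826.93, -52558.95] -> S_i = -7.94*9.02^i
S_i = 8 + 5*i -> [8, 13, 18, 23, 28]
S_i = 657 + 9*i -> [657, 666, 675, 684, 693]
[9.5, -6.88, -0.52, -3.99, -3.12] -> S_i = Random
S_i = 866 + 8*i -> [866, 874, 882, 890, 898]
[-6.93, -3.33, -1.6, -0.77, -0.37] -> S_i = -6.93*0.48^i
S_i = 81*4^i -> [81, 324, 1296, 5184, 20736]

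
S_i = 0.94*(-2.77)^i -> [0.94, -2.6, 7.21, -19.98, 55.34]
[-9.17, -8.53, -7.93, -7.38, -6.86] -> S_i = -9.17*0.93^i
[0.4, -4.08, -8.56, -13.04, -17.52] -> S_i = 0.40 + -4.48*i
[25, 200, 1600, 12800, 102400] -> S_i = 25*8^i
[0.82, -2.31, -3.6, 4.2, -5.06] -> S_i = Random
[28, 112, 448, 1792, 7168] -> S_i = 28*4^i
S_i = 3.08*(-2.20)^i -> [3.08, -6.78, 14.91, -32.8, 72.15]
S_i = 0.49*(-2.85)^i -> [0.49, -1.4, 3.98, -11.34, 32.33]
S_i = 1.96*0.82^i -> [1.96, 1.61, 1.32, 1.08, 0.89]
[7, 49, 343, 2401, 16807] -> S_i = 7*7^i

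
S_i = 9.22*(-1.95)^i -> [9.22, -17.98, 35.06, -68.37, 133.31]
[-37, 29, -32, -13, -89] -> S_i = Random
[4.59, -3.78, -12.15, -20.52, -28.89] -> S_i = 4.59 + -8.37*i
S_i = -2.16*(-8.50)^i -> [-2.16, 18.36, -156.06, 1326.51, -11275.34]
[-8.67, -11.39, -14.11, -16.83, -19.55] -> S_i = -8.67 + -2.72*i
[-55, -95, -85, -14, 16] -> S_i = Random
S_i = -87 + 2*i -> [-87, -85, -83, -81, -79]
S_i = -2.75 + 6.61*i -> [-2.75, 3.86, 10.47, 17.08, 23.69]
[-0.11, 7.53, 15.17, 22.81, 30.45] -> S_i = -0.11 + 7.64*i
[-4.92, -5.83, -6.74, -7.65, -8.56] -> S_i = -4.92 + -0.91*i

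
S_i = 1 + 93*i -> [1, 94, 187, 280, 373]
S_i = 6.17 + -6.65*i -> [6.17, -0.48, -7.13, -13.78, -20.43]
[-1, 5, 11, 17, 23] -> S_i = -1 + 6*i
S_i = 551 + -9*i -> [551, 542, 533, 524, 515]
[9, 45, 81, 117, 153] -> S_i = 9 + 36*i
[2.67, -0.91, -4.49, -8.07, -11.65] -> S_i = 2.67 + -3.58*i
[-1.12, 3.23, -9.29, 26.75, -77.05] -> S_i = -1.12*(-2.88)^i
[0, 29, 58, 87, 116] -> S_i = 0 + 29*i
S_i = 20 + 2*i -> [20, 22, 24, 26, 28]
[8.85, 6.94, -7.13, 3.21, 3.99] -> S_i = Random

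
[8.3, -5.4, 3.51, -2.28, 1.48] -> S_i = 8.30*(-0.65)^i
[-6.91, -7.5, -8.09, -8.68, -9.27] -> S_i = -6.91 + -0.59*i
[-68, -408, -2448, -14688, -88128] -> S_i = -68*6^i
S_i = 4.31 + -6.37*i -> [4.31, -2.06, -8.43, -14.8, -21.17]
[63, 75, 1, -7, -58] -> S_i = Random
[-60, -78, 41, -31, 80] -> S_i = Random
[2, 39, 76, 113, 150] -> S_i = 2 + 37*i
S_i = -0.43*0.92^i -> [-0.43, -0.4, -0.36, -0.33, -0.31]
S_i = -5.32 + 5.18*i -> [-5.32, -0.14, 5.04, 10.22, 15.4]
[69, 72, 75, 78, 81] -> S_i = 69 + 3*i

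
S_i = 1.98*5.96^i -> [1.98, 11.8, 70.33, 419.18, 2498.33]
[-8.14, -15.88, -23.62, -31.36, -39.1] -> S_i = -8.14 + -7.74*i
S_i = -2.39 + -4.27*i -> [-2.39, -6.66, -10.93, -15.2, -19.47]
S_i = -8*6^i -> [-8, -48, -288, -1728, -10368]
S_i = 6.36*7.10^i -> [6.36, 45.16, 320.61, 2276.31, 16161.83]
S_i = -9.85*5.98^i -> [-9.85, -58.9, -352.24, -2106.39, -12596.24]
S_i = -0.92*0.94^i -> [-0.92, -0.86, -0.81, -0.76, -0.72]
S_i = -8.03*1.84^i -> [-8.03, -14.78, -27.19, -50.02, -92.04]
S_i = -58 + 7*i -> [-58, -51, -44, -37, -30]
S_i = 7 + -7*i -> [7, 0, -7, -14, -21]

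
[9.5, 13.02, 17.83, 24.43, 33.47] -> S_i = 9.50*1.37^i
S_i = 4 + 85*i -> [4, 89, 174, 259, 344]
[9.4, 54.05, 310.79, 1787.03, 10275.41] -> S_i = 9.40*5.75^i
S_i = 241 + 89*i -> [241, 330, 419, 508, 597]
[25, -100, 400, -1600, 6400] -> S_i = 25*-4^i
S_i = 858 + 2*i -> [858, 860, 862, 864, 866]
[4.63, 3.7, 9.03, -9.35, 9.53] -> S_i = Random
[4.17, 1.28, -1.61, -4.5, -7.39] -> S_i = 4.17 + -2.89*i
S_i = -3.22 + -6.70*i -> [-3.22, -9.92, -16.62, -23.32, -30.02]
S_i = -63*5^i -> [-63, -315, -1575, -7875, -39375]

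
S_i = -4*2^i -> [-4, -8, -16, -32, -64]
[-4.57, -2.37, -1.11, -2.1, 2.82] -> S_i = Random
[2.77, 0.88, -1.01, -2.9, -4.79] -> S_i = 2.77 + -1.89*i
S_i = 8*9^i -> [8, 72, 648, 5832, 52488]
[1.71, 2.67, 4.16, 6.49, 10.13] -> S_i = 1.71*1.56^i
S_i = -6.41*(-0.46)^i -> [-6.41, 2.95, -1.36, 0.62, -0.29]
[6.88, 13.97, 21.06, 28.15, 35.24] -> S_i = 6.88 + 7.09*i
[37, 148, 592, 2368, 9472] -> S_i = 37*4^i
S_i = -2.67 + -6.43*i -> [-2.67, -9.1, -15.53, -21.96, -28.39]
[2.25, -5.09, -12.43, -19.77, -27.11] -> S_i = 2.25 + -7.34*i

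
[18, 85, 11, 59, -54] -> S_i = Random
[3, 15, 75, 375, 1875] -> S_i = 3*5^i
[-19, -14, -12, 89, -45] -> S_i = Random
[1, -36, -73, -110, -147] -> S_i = 1 + -37*i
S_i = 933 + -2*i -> [933, 931, 929, 927, 925]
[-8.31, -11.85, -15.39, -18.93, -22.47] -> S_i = -8.31 + -3.54*i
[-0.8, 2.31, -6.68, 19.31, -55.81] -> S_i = -0.80*(-2.89)^i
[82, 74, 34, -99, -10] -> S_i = Random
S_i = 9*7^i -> [9, 63, 441, 3087, 21609]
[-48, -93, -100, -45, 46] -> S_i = Random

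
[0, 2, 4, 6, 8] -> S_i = 0 + 2*i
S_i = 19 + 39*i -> [19, 58, 97, 136, 175]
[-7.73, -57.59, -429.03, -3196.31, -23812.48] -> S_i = -7.73*7.45^i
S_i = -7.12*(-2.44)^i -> [-7.12, 17.37, -42.39, 103.43, -252.37]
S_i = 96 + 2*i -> [96, 98, 100, 102, 104]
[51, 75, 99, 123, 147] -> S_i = 51 + 24*i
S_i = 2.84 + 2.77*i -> [2.84, 5.61, 8.38, 11.15, 13.92]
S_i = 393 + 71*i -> [393, 464, 535, 606, 677]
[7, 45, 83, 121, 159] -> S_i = 7 + 38*i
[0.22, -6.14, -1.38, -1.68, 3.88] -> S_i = Random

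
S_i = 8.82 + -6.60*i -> [8.82, 2.22, -4.38, -10.98, -17.58]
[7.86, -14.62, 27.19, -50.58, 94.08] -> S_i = 7.86*(-1.86)^i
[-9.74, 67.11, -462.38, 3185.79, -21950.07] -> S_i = -9.74*(-6.89)^i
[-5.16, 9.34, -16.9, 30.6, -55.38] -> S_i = -5.16*(-1.81)^i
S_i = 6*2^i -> [6, 12, 24, 48, 96]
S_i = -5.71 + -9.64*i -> [-5.71, -15.35, -24.99, -34.63, -44.27]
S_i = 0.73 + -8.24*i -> [0.73, -7.51, -15.75, -23.99, -32.23]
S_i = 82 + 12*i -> [82, 94, 106, 118, 130]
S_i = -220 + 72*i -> [-220, -148, -76, -4, 68]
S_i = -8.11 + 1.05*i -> [-8.11, -7.06, -6.01, -4.96, -3.91]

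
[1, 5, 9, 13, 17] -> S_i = 1 + 4*i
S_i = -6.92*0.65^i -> [-6.92, -4.5, -2.92, -1.9, -1.24]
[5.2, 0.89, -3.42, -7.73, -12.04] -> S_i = 5.20 + -4.31*i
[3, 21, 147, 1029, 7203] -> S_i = 3*7^i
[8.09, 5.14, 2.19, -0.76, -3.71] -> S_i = 8.09 + -2.95*i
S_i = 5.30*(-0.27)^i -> [5.3, -1.43, 0.39, -0.1, 0.03]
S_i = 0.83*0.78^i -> [0.83, 0.65, 0.5, 0.39, 0.31]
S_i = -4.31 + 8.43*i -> [-4.31, 4.12, 12.55, 20.98, 29.41]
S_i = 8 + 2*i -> [8, 10, 12, 14, 16]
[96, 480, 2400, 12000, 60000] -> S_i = 96*5^i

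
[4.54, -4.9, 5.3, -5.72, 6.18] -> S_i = 4.54*(-1.08)^i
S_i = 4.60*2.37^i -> [4.6, 10.9, 25.84, 61.24, 145.13]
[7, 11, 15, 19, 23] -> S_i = 7 + 4*i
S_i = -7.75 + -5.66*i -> [-7.75, -13.41, -19.07, -24.73, -30.39]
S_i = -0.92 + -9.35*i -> [-0.92, -10.27, -19.62, -28.97, -38.32]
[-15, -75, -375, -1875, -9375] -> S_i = -15*5^i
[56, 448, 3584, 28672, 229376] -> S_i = 56*8^i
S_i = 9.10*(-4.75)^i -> [9.1, -43.22, 205.32, -975.26, 4632.5]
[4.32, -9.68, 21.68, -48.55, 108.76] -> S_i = 4.32*(-2.24)^i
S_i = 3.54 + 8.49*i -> [3.54, 12.03, 20.52, 29.01, 37.5]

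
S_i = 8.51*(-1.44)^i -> [8.51, -12.25, 17.65, -25.41, 36.59]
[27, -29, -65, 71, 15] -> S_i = Random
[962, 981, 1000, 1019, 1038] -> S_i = 962 + 19*i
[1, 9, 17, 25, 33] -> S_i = 1 + 8*i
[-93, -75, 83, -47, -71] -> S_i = Random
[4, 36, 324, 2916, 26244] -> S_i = 4*9^i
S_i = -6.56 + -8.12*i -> [-6.56, -14.68, -22.8, -30.92, -39.04]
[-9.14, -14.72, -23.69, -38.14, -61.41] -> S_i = -9.14*1.61^i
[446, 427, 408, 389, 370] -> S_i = 446 + -19*i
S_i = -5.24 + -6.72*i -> [-5.24, -11.96, -18.68, -25.4, -32.12]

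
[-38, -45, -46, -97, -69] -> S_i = Random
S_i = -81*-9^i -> [-81, 729, -6561, 59049, -531441]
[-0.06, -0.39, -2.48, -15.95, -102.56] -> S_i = -0.06*6.43^i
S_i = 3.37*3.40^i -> [3.37, 11.46, 38.96, 132.45, 450.35]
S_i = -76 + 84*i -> [-76, 8, 92, 176, 260]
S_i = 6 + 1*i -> [6, 7, 8, 9, 10]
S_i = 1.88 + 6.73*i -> [1.88, 8.61, 15.34, 22.07, 28.8]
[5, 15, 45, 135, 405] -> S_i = 5*3^i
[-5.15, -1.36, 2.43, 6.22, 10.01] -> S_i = -5.15 + 3.79*i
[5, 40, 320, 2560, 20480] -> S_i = 5*8^i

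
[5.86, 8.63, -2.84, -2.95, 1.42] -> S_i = Random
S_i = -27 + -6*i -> [-27, -33, -39, -45, -51]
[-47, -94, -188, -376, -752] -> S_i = -47*2^i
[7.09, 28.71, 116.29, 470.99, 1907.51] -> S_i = 7.09*4.05^i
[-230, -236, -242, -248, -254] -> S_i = -230 + -6*i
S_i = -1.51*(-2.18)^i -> [-1.51, 3.29, -7.18, 15.64, -34.1]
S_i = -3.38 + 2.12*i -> [-3.38, -1.26, 0.86, 2.98, 5.1]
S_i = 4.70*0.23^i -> [4.7, 1.08, 0.25, 0.06, 0.01]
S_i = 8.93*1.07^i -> [8.93, 9.56, 10.22, 10.94, 11.71]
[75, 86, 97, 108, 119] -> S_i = 75 + 11*i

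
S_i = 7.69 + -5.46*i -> [7.69, 2.23, -3.23, -8.69, -14.15]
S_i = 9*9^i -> [9, 81, 729, 6561, 59049]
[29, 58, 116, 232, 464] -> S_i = 29*2^i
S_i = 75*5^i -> [75, 375, 1875, 9375, 46875]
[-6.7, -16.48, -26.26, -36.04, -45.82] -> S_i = -6.70 + -9.78*i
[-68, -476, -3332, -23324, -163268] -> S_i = -68*7^i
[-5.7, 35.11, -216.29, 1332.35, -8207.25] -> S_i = -5.70*(-6.16)^i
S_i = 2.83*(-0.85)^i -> [2.83, -2.41, 2.04, -1.74, 1.48]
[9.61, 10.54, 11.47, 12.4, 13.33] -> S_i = 9.61 + 0.93*i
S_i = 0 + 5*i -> [0, 5, 10, 15, 20]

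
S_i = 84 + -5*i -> [84, 79, 74, 69, 64]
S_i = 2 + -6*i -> [2, -4, -10, -16, -22]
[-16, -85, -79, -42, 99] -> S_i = Random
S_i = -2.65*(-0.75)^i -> [-2.65, 1.99, -1.49, 1.12, -0.84]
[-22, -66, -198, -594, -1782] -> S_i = -22*3^i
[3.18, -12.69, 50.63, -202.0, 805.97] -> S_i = 3.18*(-3.99)^i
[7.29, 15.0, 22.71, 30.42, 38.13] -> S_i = 7.29 + 7.71*i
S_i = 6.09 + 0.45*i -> [6.09, 6.54, 6.99, 7.44, 7.89]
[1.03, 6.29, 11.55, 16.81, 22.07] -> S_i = 1.03 + 5.26*i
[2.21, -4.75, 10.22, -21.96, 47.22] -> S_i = 2.21*(-2.15)^i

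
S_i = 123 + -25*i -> [123, 98, 73, 48, 23]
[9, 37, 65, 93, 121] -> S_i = 9 + 28*i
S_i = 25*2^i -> [25, 50, 100, 200, 400]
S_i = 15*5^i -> [15, 75, 375, 1875, 9375]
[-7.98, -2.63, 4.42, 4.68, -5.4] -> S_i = Random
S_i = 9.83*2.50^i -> [9.83, 24.58, 61.44, 153.59, 383.98]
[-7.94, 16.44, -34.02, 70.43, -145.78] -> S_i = -7.94*(-2.07)^i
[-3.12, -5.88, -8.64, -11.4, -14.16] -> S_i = -3.12 + -2.76*i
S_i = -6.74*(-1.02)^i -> [-6.74, 6.87, -7.01, 7.15, -7.3]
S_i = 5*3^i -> [5, 15, 45, 135, 405]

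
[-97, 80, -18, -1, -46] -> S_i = Random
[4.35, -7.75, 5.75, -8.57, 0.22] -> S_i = Random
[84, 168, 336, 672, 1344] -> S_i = 84*2^i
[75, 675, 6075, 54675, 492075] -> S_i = 75*9^i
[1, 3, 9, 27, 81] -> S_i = 1*3^i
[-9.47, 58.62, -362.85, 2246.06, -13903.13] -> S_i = -9.47*(-6.19)^i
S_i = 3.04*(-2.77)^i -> [3.04, -8.42, 23.33, -64.61, 178.98]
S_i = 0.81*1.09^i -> [0.81, 0.88, 0.96, 1.05, 1.14]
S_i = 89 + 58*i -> [89, 147, 205, 263, 321]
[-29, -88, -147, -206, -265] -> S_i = -29 + -59*i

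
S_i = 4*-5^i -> [4, -20, 100, -500, 2500]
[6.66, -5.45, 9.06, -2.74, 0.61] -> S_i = Random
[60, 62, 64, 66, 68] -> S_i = 60 + 2*i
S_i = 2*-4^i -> [2, -8, 32, -128, 512]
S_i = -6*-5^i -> [-6, 30, -150, 750, -3750]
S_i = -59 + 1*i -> [-59, -58, -57, -56, -55]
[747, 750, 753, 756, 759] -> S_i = 747 + 3*i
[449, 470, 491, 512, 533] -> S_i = 449 + 21*i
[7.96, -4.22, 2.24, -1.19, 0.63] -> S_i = 7.96*(-0.53)^i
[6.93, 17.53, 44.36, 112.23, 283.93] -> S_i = 6.93*2.53^i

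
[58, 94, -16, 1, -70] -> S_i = Random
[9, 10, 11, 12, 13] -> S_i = 9 + 1*i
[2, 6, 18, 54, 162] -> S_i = 2*3^i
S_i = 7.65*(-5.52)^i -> [7.65, -42.23, 233.1, -1286.7, 7102.61]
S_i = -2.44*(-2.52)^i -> [-2.44, 6.15, -15.49, 39.05, -98.4]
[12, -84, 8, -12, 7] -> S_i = Random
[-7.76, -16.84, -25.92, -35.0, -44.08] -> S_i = -7.76 + -9.08*i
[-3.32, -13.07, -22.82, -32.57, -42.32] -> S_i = -3.32 + -9.75*i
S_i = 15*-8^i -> [15, -120, 960, -7680, 61440]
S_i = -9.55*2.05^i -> [-9.55, -19.58, -40.13, -82.27, -168.66]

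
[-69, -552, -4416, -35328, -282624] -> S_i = -69*8^i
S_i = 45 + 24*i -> [45, 69, 93, 117, 141]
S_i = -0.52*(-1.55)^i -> [-0.52, 0.81, -1.25, 1.94, -3.0]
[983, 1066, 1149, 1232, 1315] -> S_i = 983 + 83*i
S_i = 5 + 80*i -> [5, 85, 165, 245, 325]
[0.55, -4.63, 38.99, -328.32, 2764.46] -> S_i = 0.55*(-8.42)^i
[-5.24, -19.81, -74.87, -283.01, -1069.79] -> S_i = -5.24*3.78^i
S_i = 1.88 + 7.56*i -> [1.88, 9.44, 17.0, 24.56, 32.12]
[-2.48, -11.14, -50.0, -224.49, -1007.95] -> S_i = -2.48*4.49^i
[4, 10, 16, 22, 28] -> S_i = 4 + 6*i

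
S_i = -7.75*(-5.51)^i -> [-7.75, 42.7, -235.29, 1296.45, -7143.45]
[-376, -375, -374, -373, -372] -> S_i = -376 + 1*i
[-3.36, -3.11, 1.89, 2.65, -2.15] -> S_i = Random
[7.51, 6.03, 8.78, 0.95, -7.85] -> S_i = Random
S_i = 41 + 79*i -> [41, 120, 199, 278, 357]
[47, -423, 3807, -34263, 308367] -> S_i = 47*-9^i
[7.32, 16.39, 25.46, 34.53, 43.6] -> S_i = 7.32 + 9.07*i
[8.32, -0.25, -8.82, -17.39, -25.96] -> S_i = 8.32 + -8.57*i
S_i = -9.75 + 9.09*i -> [-9.75, -0.66, 8.43, 17.52, 26.61]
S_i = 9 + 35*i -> [9, 44, 79, 114, 149]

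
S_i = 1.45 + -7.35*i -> [1.45, -5.9, -13.25, -20.6, -27.95]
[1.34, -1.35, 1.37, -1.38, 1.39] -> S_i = 1.34*(-1.01)^i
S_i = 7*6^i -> [7, 42, 252, 1512, 9072]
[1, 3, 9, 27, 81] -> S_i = 1*3^i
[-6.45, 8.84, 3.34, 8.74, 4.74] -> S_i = Random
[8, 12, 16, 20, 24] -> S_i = 8 + 4*i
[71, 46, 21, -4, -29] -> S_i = 71 + -25*i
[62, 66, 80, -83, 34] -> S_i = Random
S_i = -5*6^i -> [-5, -30, -180, -1080, -6480]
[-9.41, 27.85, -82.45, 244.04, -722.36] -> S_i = -9.41*(-2.96)^i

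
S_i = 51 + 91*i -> [51, 142, 233, 324, 415]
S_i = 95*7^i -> [95, 665, 4655, 32585, 228095]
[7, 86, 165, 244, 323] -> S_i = 7 + 79*i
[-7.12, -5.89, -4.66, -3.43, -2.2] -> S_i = -7.12 + 1.23*i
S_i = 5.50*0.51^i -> [5.5, 2.8, 1.43, 0.73, 0.37]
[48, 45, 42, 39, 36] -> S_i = 48 + -3*i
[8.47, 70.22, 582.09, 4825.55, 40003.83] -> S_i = 8.47*8.29^i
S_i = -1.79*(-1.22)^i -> [-1.79, 2.18, -2.66, 3.25, -3.97]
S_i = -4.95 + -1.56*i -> [-4.95, -6.51, -8.07, -9.63, -11.19]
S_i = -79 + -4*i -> [-79, -83, -87, -91, -95]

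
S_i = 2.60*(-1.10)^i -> [2.6, -2.86, 3.15, -3.46, 3.81]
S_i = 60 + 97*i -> [60, 157, 254, 351, 448]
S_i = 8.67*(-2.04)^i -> [8.67, -17.69, 36.08, -73.61, 150.15]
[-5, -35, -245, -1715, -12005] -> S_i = -5*7^i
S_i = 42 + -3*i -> [42, 39, 36, 33, 30]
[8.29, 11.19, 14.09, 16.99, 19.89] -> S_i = 8.29 + 2.90*i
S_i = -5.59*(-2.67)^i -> [-5.59, 14.93, -39.85, 106.4, -284.09]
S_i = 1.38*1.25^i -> [1.38, 1.72, 2.16, 2.7, 3.37]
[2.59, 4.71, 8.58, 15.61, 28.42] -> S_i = 2.59*1.82^i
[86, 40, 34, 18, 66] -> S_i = Random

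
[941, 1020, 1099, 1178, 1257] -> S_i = 941 + 79*i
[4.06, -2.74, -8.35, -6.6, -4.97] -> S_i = Random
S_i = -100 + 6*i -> [-100, -94, -88, -82, -76]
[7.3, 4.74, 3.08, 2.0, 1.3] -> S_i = 7.30*0.65^i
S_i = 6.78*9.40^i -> [6.78, 63.73, 599.08, 5631.36, 52934.78]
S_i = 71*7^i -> [71, 497, 3479, 24353, 170471]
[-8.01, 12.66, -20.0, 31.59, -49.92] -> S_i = -8.01*(-1.58)^i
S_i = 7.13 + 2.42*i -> [7.13, 9.55, 11.97, 14.39, 16.81]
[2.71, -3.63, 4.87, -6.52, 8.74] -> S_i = 2.71*(-1.34)^i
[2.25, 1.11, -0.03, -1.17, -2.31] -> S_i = 2.25 + -1.14*i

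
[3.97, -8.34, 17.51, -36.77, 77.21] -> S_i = 3.97*(-2.10)^i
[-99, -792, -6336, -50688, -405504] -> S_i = -99*8^i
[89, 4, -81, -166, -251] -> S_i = 89 + -85*i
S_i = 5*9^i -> [5, 45, 405, 3645, 32805]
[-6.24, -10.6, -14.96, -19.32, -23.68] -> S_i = -6.24 + -4.36*i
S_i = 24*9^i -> [24, 216, 1944, 17496, 157464]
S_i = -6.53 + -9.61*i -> [-6.53, -16.14, -25.75, -35.36, -44.97]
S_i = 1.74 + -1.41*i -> [1.74, 0.33, -1.08, -2.49, -3.9]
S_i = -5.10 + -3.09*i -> [-5.1, -8.19, -11.28, -14.37, -17.46]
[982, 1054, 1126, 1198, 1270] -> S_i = 982 + 72*i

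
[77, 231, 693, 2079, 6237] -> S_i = 77*3^i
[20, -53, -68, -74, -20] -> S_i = Random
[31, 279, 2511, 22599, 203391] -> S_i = 31*9^i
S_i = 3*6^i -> [3, 18, 108, 648, 3888]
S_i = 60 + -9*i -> [60, 51, 42, 33, 24]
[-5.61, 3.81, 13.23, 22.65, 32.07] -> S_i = -5.61 + 9.42*i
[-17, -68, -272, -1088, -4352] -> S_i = -17*4^i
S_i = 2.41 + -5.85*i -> [2.41, -3.44, -9.29, -15.14, -20.99]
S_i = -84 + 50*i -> [-84, -34, 16, 66, 116]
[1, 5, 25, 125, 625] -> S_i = 1*5^i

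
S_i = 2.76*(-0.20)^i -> [2.76, -0.55, 0.11, -0.02, 0.0]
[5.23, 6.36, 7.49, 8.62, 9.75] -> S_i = 5.23 + 1.13*i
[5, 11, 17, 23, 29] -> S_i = 5 + 6*i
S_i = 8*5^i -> [8, 40, 200, 1000, 5000]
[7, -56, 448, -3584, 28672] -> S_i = 7*-8^i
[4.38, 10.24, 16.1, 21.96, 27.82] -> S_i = 4.38 + 5.86*i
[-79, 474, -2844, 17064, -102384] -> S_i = -79*-6^i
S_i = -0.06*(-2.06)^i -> [-0.06, 0.12, -0.25, 0.52, -1.08]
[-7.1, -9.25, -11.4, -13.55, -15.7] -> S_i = -7.10 + -2.15*i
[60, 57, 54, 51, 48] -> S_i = 60 + -3*i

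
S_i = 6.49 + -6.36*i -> [6.49, 0.13, -6.23, -12.59, -18.95]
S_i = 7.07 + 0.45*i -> [7.07, 7.52, 7.97, 8.42, 8.87]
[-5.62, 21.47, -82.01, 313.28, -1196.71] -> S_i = -5.62*(-3.82)^i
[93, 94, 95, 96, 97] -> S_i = 93 + 1*i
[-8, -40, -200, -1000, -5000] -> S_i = -8*5^i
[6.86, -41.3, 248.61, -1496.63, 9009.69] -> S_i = 6.86*(-6.02)^i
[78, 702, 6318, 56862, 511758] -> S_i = 78*9^i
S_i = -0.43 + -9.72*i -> [-0.43, -10.15, -19.87, -29.59, -39.31]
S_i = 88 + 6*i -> [88, 94, 100, 106, 112]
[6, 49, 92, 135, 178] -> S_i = 6 + 43*i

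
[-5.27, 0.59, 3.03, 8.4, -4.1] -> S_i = Random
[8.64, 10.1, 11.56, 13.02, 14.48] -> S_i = 8.64 + 1.46*i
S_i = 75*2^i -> [75, 150, 300, 600, 1200]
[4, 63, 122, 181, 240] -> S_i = 4 + 59*i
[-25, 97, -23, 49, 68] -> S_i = Random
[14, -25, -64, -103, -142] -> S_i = 14 + -39*i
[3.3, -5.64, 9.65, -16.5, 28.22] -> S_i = 3.30*(-1.71)^i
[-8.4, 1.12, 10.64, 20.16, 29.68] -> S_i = -8.40 + 9.52*i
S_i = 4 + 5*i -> [4, 9, 14, 19, 24]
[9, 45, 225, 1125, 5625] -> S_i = 9*5^i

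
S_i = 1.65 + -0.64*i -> [1.65, 1.01, 0.37, -0.27, -0.91]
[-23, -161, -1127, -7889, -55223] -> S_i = -23*7^i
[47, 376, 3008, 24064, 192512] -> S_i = 47*8^i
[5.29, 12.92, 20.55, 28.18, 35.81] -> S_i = 5.29 + 7.63*i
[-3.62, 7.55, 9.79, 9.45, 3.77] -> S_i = Random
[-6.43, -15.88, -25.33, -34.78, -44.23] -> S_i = -6.43 + -9.45*i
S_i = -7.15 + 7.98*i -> [-7.15, 0.83, 8.81, 16.79, 24.77]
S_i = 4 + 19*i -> [4, 23, 42, 61, 80]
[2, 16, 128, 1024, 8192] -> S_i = 2*8^i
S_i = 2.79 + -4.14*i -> [2.79, -1.35, -5.49, -9.63, -13.77]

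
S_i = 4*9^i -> [4, 36, 324, 2916, 26244]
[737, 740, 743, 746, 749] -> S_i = 737 + 3*i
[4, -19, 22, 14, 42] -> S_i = Random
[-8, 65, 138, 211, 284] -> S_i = -8 + 73*i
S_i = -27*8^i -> [-27, -216, -1728, -13824, -110592]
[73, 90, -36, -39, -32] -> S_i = Random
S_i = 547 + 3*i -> [547, 550, 553, 556, 559]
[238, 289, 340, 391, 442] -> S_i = 238 + 51*i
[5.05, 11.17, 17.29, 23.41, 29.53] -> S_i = 5.05 + 6.12*i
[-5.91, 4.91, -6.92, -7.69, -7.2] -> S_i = Random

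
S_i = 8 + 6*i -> [8, 14, 20, 26, 32]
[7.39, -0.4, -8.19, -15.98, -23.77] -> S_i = 7.39 + -7.79*i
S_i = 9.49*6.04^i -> [9.49, 57.32, 346.21, 2091.11, 12630.31]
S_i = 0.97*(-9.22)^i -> [0.97, -8.94, 82.46, -760.26, 7009.64]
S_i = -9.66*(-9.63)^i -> [-9.66, 93.03, -895.84, 8626.92, -83077.28]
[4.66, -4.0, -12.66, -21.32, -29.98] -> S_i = 4.66 + -8.66*i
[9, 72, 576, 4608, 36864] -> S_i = 9*8^i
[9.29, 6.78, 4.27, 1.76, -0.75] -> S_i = 9.29 + -2.51*i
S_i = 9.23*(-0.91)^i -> [9.23, -8.4, 7.64, -6.96, 6.33]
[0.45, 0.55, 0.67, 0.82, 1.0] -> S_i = 0.45*1.22^i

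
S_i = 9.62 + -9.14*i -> [9.62, 0.48, -8.66, -17.8, -26.94]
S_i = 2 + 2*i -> [2, 4, 6, 8, 10]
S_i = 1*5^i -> [1, 5, 25, 125, 625]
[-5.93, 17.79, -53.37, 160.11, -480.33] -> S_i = -5.93*(-3.00)^i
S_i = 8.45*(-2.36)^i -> [8.45, -19.94, 47.06, -111.07, 262.12]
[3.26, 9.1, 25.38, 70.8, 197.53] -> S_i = 3.26*2.79^i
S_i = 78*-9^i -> [78, -702, 6318, -56862, 511758]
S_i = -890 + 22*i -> [-890, -868, -846, -824, -802]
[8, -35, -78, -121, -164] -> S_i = 8 + -43*i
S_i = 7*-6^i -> [7, -42, 252, -1512, 9072]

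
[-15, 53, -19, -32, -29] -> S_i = Random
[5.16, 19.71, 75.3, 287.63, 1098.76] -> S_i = 5.16*3.82^i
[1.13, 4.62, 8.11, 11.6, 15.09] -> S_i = 1.13 + 3.49*i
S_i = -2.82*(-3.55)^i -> [-2.82, 10.01, -35.54, 126.16, -447.88]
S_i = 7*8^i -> [7, 56, 448, 3584, 28672]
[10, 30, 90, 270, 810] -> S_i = 10*3^i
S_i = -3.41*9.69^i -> [-3.41, -33.04, -320.19, -3102.6, -30064.19]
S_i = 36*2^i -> [36, 72, 144, 288, 576]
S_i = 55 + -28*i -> [55, 27, -1, -29, -57]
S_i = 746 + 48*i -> [746, 794, 842, 890, 938]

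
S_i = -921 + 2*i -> [-921, -919, -917, -915, -913]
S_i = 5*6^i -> [5, 30, 180, 1080, 6480]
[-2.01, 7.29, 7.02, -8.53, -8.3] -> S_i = Random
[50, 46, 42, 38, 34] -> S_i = 50 + -4*i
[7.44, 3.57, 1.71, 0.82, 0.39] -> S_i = 7.44*0.48^i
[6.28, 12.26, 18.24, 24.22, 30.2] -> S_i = 6.28 + 5.98*i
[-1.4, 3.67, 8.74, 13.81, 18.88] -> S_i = -1.40 + 5.07*i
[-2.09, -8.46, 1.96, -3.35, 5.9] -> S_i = Random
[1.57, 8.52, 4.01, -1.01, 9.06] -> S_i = Random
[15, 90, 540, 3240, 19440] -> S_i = 15*6^i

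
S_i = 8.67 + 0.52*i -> [8.67, 9.19, 9.71, 10.23, 10.75]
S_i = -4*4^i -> [-4, -16, -64, -256, -1024]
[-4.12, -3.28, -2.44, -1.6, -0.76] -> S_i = -4.12 + 0.84*i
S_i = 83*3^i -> [83, 249, 747, 2241, 6723]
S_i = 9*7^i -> [9, 63, 441, 3087, 21609]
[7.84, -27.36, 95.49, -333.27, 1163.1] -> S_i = 7.84*(-3.49)^i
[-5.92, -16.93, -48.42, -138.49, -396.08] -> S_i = -5.92*2.86^i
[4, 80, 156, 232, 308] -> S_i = 4 + 76*i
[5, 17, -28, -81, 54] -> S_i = Random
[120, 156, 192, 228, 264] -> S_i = 120 + 36*i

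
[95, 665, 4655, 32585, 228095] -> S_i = 95*7^i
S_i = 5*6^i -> [5, 30, 180, 1080, 6480]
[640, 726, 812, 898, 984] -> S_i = 640 + 86*i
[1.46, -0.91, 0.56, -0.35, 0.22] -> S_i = 1.46*(-0.62)^i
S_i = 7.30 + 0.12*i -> [7.3, 7.42, 7.54, 7.66, 7.78]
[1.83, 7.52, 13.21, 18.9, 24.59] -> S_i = 1.83 + 5.69*i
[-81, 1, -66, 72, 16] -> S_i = Random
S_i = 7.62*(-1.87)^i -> [7.62, -14.25, 26.65, -49.83, 93.18]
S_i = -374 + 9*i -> [-374, -365, -356, -347, -338]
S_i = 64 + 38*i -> [64, 102, 140, 178, 216]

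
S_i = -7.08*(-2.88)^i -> [-7.08, 20.39, -58.72, 169.13, -487.08]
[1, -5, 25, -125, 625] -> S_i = 1*-5^i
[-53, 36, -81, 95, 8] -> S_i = Random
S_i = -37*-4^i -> [-37, 148, -592, 2368, -9472]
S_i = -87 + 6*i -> [-87, -81, -75, -69, -63]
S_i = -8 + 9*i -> [-8, 1, 10, 19, 28]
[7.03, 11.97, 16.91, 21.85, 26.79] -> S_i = 7.03 + 4.94*i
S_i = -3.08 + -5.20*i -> [-3.08, -8.28, -13.48, -18.68, -23.88]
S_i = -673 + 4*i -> [-673, -669, -665, -661, -657]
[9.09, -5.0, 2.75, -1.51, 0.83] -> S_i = 9.09*(-0.55)^i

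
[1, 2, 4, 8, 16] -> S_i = 1*2^i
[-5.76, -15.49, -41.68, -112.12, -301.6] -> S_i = -5.76*2.69^i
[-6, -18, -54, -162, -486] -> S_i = -6*3^i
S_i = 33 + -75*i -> [33, -42, -117, -192, -267]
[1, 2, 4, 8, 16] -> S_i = 1*2^i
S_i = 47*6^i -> [47, 282, 1692, 10152, 60912]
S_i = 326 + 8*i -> [326, 334, 342, 350, 358]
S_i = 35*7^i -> [35, 245, 1715, 12005, 84035]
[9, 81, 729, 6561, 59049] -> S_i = 9*9^i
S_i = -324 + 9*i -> [-324, -315, -306, -297, -288]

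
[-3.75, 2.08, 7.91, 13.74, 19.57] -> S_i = -3.75 + 5.83*i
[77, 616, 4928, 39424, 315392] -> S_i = 77*8^i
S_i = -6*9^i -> [-6, -54, -486, -4374, -39366]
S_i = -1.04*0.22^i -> [-1.04, -0.23, -0.05, -0.01, -0.0]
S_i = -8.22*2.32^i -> [-8.22, -19.07, -44.24, -102.64, -238.14]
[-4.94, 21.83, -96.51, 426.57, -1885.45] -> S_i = -4.94*(-4.42)^i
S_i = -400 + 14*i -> [-400, -386, -372, -358, -344]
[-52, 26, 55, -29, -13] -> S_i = Random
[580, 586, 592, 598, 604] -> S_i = 580 + 6*i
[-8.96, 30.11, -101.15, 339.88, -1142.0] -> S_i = -8.96*(-3.36)^i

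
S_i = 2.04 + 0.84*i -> [2.04, 2.88, 3.72, 4.56, 5.4]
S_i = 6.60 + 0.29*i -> [6.6, 6.89, 7.18, 7.47, 7.76]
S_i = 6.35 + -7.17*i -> [6.35, -0.82, -7.99, -15.16, -22.33]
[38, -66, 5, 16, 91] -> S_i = Random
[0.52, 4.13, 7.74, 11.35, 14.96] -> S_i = 0.52 + 3.61*i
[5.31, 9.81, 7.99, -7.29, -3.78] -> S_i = Random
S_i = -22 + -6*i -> [-22, -28, -34, -40, -46]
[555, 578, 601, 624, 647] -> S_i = 555 + 23*i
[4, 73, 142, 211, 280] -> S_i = 4 + 69*i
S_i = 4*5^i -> [4, 20, 100, 500, 2500]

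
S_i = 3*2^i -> [3, 6, 12, 24, 48]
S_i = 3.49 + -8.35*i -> [3.49, -4.86, -13.21, -21.56, -29.91]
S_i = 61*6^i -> [61, 366, 2196, 13176, 79056]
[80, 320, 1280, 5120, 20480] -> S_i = 80*4^i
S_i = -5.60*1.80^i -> [-5.6, -10.08, -18.14, -32.66, -58.79]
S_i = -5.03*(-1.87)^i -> [-5.03, 9.41, -17.59, 32.89, -61.51]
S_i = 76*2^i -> [76, 152, 304, 608, 1216]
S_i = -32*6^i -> [-32, -192, -1152, -6912, -41472]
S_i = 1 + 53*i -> [1, 54, 107, 160, 213]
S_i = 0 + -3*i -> [0, -3, -6, -9, -12]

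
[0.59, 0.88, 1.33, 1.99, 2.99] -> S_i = 0.59*1.50^i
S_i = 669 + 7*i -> [669, 676, 683, 690, 697]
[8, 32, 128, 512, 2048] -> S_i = 8*4^i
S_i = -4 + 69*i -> [-4, 65, 134, 203, 272]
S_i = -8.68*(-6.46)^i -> [-8.68, 56.07, -362.23, 2340.01, -15116.45]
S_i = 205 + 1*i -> [205, 206, 207, 208, 209]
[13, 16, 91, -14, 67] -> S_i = Random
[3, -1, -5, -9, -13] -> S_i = 3 + -4*i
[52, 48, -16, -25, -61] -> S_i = Random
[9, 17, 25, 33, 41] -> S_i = 9 + 8*i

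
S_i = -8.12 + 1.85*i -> [-8.12, -6.27, -4.42, -2.57, -0.72]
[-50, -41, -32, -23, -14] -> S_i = -50 + 9*i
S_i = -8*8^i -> [-8, -64, -512, -4096, -32768]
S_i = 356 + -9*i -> [356, 347, 338, 329, 320]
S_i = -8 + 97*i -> [-8, 89, 186, 283, 380]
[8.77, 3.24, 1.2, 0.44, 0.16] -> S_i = 8.77*0.37^i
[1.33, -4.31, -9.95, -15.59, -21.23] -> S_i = 1.33 + -5.64*i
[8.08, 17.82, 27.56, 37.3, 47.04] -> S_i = 8.08 + 9.74*i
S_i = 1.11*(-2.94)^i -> [1.11, -3.26, 9.59, -28.21, 82.93]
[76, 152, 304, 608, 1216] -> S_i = 76*2^i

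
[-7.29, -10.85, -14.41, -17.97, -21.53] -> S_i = -7.29 + -3.56*i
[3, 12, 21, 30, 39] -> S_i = 3 + 9*i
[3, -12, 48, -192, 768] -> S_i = 3*-4^i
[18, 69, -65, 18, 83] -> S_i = Random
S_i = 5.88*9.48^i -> [5.88, 55.74, 528.44, 5009.59, 47490.93]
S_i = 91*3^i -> [91, 273, 819, 2457, 7371]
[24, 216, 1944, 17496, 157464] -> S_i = 24*9^i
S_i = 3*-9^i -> [3, -27, 243, -2187, 19683]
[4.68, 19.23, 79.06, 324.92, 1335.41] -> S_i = 4.68*4.11^i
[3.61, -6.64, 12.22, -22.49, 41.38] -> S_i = 3.61*(-1.84)^i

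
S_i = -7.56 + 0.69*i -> [-7.56, -6.87, -6.18, -5.49, -4.8]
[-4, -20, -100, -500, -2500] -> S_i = -4*5^i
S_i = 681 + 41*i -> [681, 722, 763, 804, 845]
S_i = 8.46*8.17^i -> [8.46, 69.12, 564.7, 4613.56, 37692.82]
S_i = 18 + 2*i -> [18, 20, 22, 24, 26]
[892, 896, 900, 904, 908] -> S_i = 892 + 4*i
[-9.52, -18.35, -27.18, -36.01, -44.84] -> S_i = -9.52 + -8.83*i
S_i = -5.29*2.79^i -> [-5.29, -14.76, -41.18, -114.89, -320.53]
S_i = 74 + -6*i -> [74, 68, 62, 56, 50]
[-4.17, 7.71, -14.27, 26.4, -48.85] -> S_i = -4.17*(-1.85)^i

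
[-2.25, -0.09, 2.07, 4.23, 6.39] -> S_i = -2.25 + 2.16*i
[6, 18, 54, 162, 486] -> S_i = 6*3^i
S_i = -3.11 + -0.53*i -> [-3.11, -3.64, -4.17, -4.7, -5.23]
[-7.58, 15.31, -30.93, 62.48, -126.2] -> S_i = -7.58*(-2.02)^i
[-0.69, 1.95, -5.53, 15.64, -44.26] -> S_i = -0.69*(-2.83)^i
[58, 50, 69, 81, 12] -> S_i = Random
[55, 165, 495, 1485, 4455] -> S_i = 55*3^i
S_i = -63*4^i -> [-63, -252, -1008, -4032, -16128]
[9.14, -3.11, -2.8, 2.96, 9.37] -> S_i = Random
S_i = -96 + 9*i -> [-96, -87, -78, -69, -60]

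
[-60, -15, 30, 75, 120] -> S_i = -60 + 45*i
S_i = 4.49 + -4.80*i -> [4.49, -0.31, -5.11, -9.91, -14.71]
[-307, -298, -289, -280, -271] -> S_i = -307 + 9*i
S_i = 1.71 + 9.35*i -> [1.71, 11.06, 20.41, 29.76, 39.11]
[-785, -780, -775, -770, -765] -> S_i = -785 + 5*i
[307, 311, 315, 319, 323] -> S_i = 307 + 4*i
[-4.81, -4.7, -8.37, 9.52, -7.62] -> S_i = Random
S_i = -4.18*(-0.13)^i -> [-4.18, 0.54, -0.07, 0.01, -0.0]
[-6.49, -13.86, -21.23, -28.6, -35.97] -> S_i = -6.49 + -7.37*i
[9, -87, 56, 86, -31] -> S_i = Random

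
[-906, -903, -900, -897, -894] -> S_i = -906 + 3*i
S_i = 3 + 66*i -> [3, 69, 135, 201, 267]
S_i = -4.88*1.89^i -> [-4.88, -9.22, -17.43, -32.95, -62.27]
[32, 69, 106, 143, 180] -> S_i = 32 + 37*i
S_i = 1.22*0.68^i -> [1.22, 0.83, 0.56, 0.38, 0.26]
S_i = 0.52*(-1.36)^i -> [0.52, -0.71, 0.96, -1.31, 1.78]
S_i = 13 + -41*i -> [13, -28, -69, -110, -151]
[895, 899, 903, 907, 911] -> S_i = 895 + 4*i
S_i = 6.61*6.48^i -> [6.61, 42.83, 277.56, 1798.57, 11654.71]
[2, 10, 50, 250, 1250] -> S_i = 2*5^i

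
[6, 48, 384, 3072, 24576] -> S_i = 6*8^i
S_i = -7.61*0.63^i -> [-7.61, -4.79, -3.02, -1.9, -1.2]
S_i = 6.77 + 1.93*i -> [6.77, 8.7, 10.63, 12.56, 14.49]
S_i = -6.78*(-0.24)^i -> [-6.78, 1.63, -0.39, 0.09, -0.02]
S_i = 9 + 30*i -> [9, 39, 69, 99, 129]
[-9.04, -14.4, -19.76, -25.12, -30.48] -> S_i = -9.04 + -5.36*i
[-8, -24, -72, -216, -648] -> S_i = -8*3^i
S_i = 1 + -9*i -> [1, -8, -17, -26, -35]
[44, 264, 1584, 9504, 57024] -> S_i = 44*6^i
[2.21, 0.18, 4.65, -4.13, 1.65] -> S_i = Random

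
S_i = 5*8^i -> [5, 40, 320, 2560, 20480]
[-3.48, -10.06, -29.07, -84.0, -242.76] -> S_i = -3.48*2.89^i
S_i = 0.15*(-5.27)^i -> [0.15, -0.79, 4.17, -21.95, 115.7]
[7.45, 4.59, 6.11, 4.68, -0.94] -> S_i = Random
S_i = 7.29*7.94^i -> [7.29, 57.88, 459.59, 3649.13, 28974.07]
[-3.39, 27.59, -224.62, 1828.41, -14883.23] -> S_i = -3.39*(-8.14)^i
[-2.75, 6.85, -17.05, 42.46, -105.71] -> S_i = -2.75*(-2.49)^i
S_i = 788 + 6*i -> [788, 794, 800, 806, 812]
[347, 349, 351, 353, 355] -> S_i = 347 + 2*i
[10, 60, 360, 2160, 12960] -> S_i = 10*6^i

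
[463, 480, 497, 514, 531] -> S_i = 463 + 17*i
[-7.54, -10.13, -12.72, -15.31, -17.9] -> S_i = -7.54 + -2.59*i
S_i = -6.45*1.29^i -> [-6.45, -8.32, -10.73, -13.85, -17.86]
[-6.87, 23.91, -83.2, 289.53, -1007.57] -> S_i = -6.87*(-3.48)^i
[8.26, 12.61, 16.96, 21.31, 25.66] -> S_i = 8.26 + 4.35*i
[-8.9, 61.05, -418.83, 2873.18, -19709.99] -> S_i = -8.90*(-6.86)^i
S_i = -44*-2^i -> [-44, 88, -176, 352, -704]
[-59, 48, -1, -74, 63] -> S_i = Random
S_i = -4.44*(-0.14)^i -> [-4.44, 0.62, -0.09, 0.01, -0.0]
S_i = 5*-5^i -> [5, -25, 125, -625, 3125]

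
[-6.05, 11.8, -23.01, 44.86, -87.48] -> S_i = -6.05*(-1.95)^i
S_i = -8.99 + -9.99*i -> [-8.99, -18.98, -28.97, -38.96, -48.95]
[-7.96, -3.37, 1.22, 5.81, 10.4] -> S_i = -7.96 + 4.59*i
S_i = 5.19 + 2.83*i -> [5.19, 8.02, 10.85, 13.68, 16.51]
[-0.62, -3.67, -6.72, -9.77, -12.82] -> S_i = -0.62 + -3.05*i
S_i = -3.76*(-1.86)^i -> [-3.76, 6.99, -13.01, 24.2, -45.0]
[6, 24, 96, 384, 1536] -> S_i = 6*4^i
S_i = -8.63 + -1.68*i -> [-8.63, -10.31, -11.99, -13.67, -15.35]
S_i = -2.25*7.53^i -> [-2.25, -16.94, -127.58, -960.65, -7233.73]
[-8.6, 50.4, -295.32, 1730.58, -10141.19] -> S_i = -8.60*(-5.86)^i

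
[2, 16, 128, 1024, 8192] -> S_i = 2*8^i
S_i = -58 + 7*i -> [-58, -51, -44, -37, -30]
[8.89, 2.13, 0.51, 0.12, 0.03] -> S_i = 8.89*0.24^i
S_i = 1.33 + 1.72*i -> [1.33, 3.05, 4.77, 6.49, 8.21]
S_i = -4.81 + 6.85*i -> [-4.81, 2.04, 8.89, 15.74, 22.59]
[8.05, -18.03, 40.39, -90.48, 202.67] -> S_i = 8.05*(-2.24)^i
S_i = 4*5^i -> [4, 20, 100, 500, 2500]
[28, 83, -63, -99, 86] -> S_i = Random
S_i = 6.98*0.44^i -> [6.98, 3.07, 1.35, 0.59, 0.26]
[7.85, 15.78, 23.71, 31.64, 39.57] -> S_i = 7.85 + 7.93*i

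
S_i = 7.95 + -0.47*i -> [7.95, 7.48, 7.01, 6.54, 6.07]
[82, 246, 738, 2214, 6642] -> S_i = 82*3^i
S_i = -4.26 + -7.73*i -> [-4.26, -11.99, -19.72, -27.45, -35.18]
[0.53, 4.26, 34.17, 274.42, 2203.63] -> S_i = 0.53*8.03^i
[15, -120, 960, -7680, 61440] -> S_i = 15*-8^i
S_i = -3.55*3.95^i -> [-3.55, -14.02, -55.39, -218.79, -864.2]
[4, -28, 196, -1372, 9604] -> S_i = 4*-7^i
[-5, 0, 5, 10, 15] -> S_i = -5 + 5*i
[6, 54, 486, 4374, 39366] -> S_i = 6*9^i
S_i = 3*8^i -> [3, 24, 192, 1536, 12288]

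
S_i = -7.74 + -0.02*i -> [-7.74, -7.76, -7.78, -7.8, -7.82]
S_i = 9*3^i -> [9, 27, 81, 243, 729]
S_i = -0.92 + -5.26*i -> [-0.92, -6.18, -11.44, -16.7, -21.96]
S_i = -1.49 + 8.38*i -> [-1.49, 6.89, 15.27, 23.65, 32.03]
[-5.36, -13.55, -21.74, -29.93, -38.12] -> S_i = -5.36 + -8.19*i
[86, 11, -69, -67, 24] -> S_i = Random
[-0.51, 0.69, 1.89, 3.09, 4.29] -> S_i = -0.51 + 1.20*i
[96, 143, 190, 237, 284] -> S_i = 96 + 47*i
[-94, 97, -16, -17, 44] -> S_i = Random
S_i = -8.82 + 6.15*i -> [-8.82, -2.67, 3.48, 9.63, 15.78]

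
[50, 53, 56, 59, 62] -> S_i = 50 + 3*i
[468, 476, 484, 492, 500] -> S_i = 468 + 8*i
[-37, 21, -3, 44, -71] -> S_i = Random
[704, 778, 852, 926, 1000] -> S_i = 704 + 74*i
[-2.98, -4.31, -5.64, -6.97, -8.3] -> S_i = -2.98 + -1.33*i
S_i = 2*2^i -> [2, 4, 8, 16, 32]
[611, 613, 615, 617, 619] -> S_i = 611 + 2*i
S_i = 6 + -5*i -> [6, 1, -4, -9, -14]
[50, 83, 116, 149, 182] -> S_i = 50 + 33*i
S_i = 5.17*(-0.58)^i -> [5.17, -3.0, 1.74, -1.01, 0.59]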